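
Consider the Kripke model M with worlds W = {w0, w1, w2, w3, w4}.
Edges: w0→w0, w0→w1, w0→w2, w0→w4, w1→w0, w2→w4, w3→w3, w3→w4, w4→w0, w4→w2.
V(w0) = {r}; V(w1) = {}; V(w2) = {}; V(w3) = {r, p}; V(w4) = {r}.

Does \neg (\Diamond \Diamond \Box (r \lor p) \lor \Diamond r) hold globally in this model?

No

Let φ = \neg (\Diamond \Diamond \Box (r \lor p) \lor \Diamond r). Evaluate φ at each world:
  w0 (successors {w0, w1, w2, w4}): φ is false.
  w1 (successors {w0}): φ is false.
  w2 (successors {w4}): φ is false.
  w3 (successors {w3, w4}): φ is false.
  w4 (successors {w0, w2}): φ is false.
Detail at w0 (counterexample):
  At w0: \Diamond \Diamond \Box (r \lor p) \lor \Diamond r is true, so \neg (\Diamond \Diamond \Box (r \lor p) \lor \Diamond r) is false.
    At w0: \Diamond \Diamond \Box (r \lor p) is true, \Diamond r is true, so \Diamond \Diamond \Box (r \lor p) \lor \Diamond r is true.
      At w0: \Diamond \Diamond \Box (r \lor p) requires \Diamond \Box (r \lor p) at some successor in {w0, w1, w2, w4}.
        \Diamond \Box (r \lor p) holds at w0, so \Diamond \Diamond \Box (r \lor p) is true at w0.
      At w0: \Diamond r requires r at some successor in {w0, w1, w2, w4}.
        r holds at w0, so \Diamond r is true at w0.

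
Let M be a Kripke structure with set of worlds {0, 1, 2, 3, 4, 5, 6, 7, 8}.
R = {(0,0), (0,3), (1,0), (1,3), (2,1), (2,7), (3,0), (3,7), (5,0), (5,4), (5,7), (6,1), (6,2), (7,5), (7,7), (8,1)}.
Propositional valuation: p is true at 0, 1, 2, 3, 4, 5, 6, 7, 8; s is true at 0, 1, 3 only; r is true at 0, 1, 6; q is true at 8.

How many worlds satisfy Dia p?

8

Let φ = Dia p. Evaluate φ at each world:
  0 (successors {0, 3}): φ is true.
  1 (successors {0, 3}): φ is true.
  2 (successors {1, 7}): φ is true.
  3 (successors {0, 7}): φ is true.
  4 (successors ∅): φ is false.
  5 (successors {0, 4, 7}): φ is true.
  6 (successors {1, 2}): φ is true.
  7 (successors {5, 7}): φ is true.
  8 (successors {1}): φ is true.
For instance, at 0:
  At 0: Dia p requires p at some successor in {0, 3}.
    p holds at 0, so Dia p is true at 0.
Satisfying worlds: {0, 1, 2, 3, 5, 6, 7, 8}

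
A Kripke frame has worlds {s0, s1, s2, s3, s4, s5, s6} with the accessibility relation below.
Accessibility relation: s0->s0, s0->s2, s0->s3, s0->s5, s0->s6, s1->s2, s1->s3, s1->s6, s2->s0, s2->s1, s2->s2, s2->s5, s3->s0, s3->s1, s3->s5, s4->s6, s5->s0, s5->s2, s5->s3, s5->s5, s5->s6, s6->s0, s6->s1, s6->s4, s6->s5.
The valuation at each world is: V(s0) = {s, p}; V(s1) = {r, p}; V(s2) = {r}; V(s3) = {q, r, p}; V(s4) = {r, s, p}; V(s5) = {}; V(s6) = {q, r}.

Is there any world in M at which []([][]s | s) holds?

No

Let φ = []([][]s | s). Evaluate φ at each world:
  s0 (successors {s0, s2, s3, s5, s6}): φ is false.
  s1 (successors {s2, s3, s6}): φ is false.
  s2 (successors {s0, s1, s2, s5}): φ is false.
  s3 (successors {s0, s1, s5}): φ is false.
  s4 (successors {s6}): φ is false.
  s5 (successors {s0, s2, s3, s5, s6}): φ is false.
  s6 (successors {s0, s1, s4, s5}): φ is false.
For instance, at s6:
  At s6: []([][]s | s) requires [][]s | s at every successor {s0, s1, s4, s5}.
    [][]s | s fails at s1, so []([][]s | s) is false at s6.
      At s1: [][]s is false, s is false, so [][]s | s is false.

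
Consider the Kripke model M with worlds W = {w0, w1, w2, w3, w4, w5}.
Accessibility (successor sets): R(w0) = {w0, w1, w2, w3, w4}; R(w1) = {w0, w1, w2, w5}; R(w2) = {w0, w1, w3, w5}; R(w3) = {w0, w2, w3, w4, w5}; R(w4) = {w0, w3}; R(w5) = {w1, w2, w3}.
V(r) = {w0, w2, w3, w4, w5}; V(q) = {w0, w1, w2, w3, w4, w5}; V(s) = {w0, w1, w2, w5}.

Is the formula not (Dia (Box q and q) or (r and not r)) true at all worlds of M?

Recall that Box ψ holds at a world iff ψ holds at every accessible world, and Dia ψ holds iff ψ holds at some accessible world.
Let φ = not (Dia (Box q and q) or (r and not r)). Evaluate φ at each world:
  w0 (successors {w0, w1, w2, w3, w4}): φ is false.
  w1 (successors {w0, w1, w2, w5}): φ is false.
  w2 (successors {w0, w1, w3, w5}): φ is false.
  w3 (successors {w0, w2, w3, w4, w5}): φ is false.
  w4 (successors {w0, w3}): φ is false.
  w5 (successors {w1, w2, w3}): φ is false.
Detail at w0 (counterexample):
  At w0: Dia (Box q and q) or (r and not r) is true, so not (Dia (Box q and q) or (r and not r)) is false.
    At w0: Dia (Box q and q) is true, r and not r is false, so Dia (Box q and q) or (r and not r) is true.
      At w0: Dia (Box q and q) requires Box q and q at some successor in {w0, w1, w2, w3, w4}.
        Box q and q holds at w0, so Dia (Box q and q) is true at w0.

No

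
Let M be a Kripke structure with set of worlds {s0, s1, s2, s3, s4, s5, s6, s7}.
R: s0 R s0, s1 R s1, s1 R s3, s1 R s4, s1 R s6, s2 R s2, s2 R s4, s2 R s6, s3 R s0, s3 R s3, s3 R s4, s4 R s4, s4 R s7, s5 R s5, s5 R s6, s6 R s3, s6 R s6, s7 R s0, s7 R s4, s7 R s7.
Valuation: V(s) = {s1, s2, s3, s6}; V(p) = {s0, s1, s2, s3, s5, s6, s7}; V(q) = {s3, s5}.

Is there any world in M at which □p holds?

Recall that □ψ holds at a world iff ψ holds at every accessible world, and ◇ψ holds iff ψ holds at some accessible world.
Let φ = □p. Evaluate φ at each world:
  s0 (successors {s0}): φ is true.
  s1 (successors {s1, s3, s4, s6}): φ is false.
  s2 (successors {s2, s4, s6}): φ is false.
  s3 (successors {s0, s3, s4}): φ is false.
  s4 (successors {s4, s7}): φ is false.
  s5 (successors {s5, s6}): φ is true.
  s6 (successors {s3, s6}): φ is true.
  s7 (successors {s0, s4, s7}): φ is false.
Detail at s0 (witness):
  At s0: □p requires p at every successor {s0}.
    At s0: p is true.
  So □p is true at s0.

Yes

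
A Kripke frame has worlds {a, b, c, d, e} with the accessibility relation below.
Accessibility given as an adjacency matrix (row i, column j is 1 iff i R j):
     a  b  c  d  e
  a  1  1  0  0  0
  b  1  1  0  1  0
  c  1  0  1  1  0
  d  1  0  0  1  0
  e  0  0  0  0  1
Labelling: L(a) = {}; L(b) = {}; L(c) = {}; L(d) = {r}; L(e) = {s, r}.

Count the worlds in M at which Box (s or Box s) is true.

Recall that Box ψ holds at a world iff ψ holds at every accessible world, and Dia ψ holds iff ψ holds at some accessible world.
Let φ = Box (s or Box s). Evaluate φ at each world:
  a (successors {a, b}): φ is false.
  b (successors {a, b, d}): φ is false.
  c (successors {a, c, d}): φ is false.
  d (successors {a, d}): φ is false.
  e (successors {e}): φ is true.
For instance, at b:
  At b: Box (s or Box s) requires s or Box s at every successor {a, b, d}.
    s or Box s fails at a, so Box (s or Box s) is false at b.
      At a: s is false, Box s is false, so s or Box s is false.
Satisfying worlds: {e}

1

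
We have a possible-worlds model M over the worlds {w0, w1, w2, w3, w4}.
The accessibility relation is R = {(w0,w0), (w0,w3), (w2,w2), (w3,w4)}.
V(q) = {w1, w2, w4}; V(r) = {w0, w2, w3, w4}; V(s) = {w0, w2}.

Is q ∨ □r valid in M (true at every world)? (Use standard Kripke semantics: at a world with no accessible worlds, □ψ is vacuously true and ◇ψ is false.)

Yes

Let φ = q ∨ □r. Evaluate φ at each world:
  w0 (successors {w0, w3}): φ is true.
  w1 (successors ∅): φ is true.
  w2 (successors {w2}): φ is true.
  w3 (successors {w4}): φ is true.
  w4 (successors ∅): φ is true.
For instance, at w0:
  At w0: q is false, □r is true, so q ∨ □r is true.
    At w0: □r requires r at every successor {w0, w3}.
      At w0: r is true.
      At w3: r is true.
    So □r is true at w0.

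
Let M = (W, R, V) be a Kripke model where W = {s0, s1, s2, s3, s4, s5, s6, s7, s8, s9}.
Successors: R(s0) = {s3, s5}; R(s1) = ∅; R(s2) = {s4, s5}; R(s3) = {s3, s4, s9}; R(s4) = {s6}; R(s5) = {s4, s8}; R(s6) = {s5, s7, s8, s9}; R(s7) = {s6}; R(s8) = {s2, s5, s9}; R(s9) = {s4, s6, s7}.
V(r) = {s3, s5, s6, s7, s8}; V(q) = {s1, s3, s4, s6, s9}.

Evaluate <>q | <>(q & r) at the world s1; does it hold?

No

Recall that <>ψ holds at a world iff ψ holds at some accessible world.
At s1: <>q is false, <>(q & r) is false, so <>q | <>(q & r) is false.
  At s1: no accessible worlds, so <>q is false.
  At s1: no accessible worlds, so <>(q & r) is false.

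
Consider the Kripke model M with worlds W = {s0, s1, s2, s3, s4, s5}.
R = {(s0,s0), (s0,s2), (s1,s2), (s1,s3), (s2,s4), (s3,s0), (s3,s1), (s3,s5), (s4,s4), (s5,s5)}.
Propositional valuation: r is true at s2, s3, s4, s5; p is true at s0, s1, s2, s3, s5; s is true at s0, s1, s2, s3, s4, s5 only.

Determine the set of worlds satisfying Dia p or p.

s0, s1, s2, s3, s5

Let φ = Dia p or p. Evaluate φ at each world:
  s0 (successors {s0, s2}): φ is true.
  s1 (successors {s2, s3}): φ is true.
  s2 (successors {s4}): φ is true.
  s3 (successors {s0, s1, s5}): φ is true.
  s4 (successors {s4}): φ is false.
  s5 (successors {s5}): φ is true.
For instance, at s5:
  At s5: Dia p is true, p is true, so Dia p or p is true.
    At s5: Dia p requires p at some successor in {s5}.
      p holds at s5, so Dia p is true at s5.
Satisfying worlds: {s0, s1, s2, s3, s5}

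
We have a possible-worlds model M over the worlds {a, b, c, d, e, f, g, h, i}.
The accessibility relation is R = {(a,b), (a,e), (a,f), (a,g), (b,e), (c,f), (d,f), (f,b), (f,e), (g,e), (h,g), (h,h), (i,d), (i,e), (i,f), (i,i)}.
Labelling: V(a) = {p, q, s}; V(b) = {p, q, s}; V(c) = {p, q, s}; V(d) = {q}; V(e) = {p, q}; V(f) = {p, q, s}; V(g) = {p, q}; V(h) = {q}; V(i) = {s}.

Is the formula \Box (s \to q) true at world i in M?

At i: \Box (s \to q) requires s \to q at every successor {d, e, f, i}.
  s \to q fails at i, so \Box (s \to q) is false at i.

No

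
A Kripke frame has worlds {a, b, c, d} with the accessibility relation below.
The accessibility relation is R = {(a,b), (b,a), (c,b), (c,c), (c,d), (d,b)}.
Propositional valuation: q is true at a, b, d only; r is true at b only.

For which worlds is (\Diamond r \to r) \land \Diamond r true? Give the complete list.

Let φ = (\Diamond r \to r) \land \Diamond r. Evaluate φ at each world:
  a (successors {b}): φ is false.
  b (successors {a}): φ is false.
  c (successors {b, c, d}): φ is false.
  d (successors {b}): φ is false.
For instance, at c:
  At c: \Diamond r \to r is false, \Diamond r is true, so (\Diamond r \to r) \land \Diamond r is false.
    At c: \Diamond r is true, r is false, so \Diamond r \to r is false.
      At c: \Diamond r requires r at some successor in {b, c, d}.
        r holds at b, so \Diamond r is true at c.
    At c: \Diamond r requires r at some successor in {b, c, d}.
      r holds at b, so \Diamond r is true at c.
Satisfying worlds: none.

none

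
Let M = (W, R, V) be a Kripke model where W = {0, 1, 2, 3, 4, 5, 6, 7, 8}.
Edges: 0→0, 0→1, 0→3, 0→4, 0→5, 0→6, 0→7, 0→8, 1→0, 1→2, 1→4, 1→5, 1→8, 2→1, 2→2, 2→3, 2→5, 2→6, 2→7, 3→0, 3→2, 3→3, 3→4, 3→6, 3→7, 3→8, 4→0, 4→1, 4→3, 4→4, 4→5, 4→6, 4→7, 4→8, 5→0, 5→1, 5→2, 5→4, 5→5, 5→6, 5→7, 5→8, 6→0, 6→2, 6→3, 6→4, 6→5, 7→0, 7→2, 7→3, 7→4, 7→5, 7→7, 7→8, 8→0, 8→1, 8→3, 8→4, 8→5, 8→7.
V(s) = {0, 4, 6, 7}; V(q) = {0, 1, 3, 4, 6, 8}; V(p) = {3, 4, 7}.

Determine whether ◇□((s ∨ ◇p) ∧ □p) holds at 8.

At 8: ◇□((s ∨ ◇p) ∧ □p) requires □((s ∨ ◇p) ∧ □p) at some successor in {0, 1, 3, 4, 5, 7}.
  At 0: □((s ∨ ◇p) ∧ □p) is false.
  At 1: □((s ∨ ◇p) ∧ □p) is false.
  At 3: □((s ∨ ◇p) ∧ □p) is false.
  At 4: □((s ∨ ◇p) ∧ □p) is false.
  At 5: □((s ∨ ◇p) ∧ □p) is false.
  At 7: □((s ∨ ◇p) ∧ □p) is false.
So ◇□((s ∨ ◇p) ∧ □p) is false at 8.

No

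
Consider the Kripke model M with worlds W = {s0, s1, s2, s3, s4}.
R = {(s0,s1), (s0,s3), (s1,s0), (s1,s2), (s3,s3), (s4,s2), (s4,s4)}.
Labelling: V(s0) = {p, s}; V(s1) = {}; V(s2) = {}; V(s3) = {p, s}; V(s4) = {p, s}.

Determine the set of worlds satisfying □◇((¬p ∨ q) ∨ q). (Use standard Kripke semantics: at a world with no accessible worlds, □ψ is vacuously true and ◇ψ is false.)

Recall that □ψ holds at a world iff ψ holds at every accessible world, and ◇ψ holds iff ψ holds at some accessible world.
Let φ = □◇((¬p ∨ q) ∨ q). Evaluate φ at each world:
  s0 (successors {s1, s3}): φ is false.
  s1 (successors {s0, s2}): φ is false.
  s2 (successors ∅): φ is true.
  s3 (successors {s3}): φ is false.
  s4 (successors {s2, s4}): φ is false.
For instance, at s0:
  At s0: □◇((¬p ∨ q) ∨ q) requires ◇((¬p ∨ q) ∨ q) at every successor {s1, s3}.
    ◇((¬p ∨ q) ∨ q) fails at s3, so □◇((¬p ∨ q) ∨ q) is false at s0.
      At s3: ◇((¬p ∨ q) ∨ q) requires (¬p ∨ q) ∨ q at some successor in {s3}.
        At s3: (¬p ∨ q) ∨ q is false.
      So ◇((¬p ∨ q) ∨ q) is false at s3.
Satisfying worlds: {s2}

s2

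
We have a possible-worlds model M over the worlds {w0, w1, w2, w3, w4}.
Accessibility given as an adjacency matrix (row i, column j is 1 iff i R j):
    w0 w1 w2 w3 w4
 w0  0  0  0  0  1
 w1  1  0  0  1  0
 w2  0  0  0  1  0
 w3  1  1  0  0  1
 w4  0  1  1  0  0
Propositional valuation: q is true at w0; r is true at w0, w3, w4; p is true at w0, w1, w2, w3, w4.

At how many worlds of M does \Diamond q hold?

Recall that \Diamond ψ holds at a world iff ψ holds at some accessible world.
Let φ = \Diamond q. Evaluate φ at each world:
  w0 (successors {w4}): φ is false.
  w1 (successors {w0, w3}): φ is true.
  w2 (successors {w3}): φ is false.
  w3 (successors {w0, w1, w4}): φ is true.
  w4 (successors {w1, w2}): φ is false.
For instance, at w0:
  At w0: \Diamond q requires q at some successor in {w4}.
    At w4: q is false.
  So \Diamond q is false at w0.
Satisfying worlds: {w1, w3}

2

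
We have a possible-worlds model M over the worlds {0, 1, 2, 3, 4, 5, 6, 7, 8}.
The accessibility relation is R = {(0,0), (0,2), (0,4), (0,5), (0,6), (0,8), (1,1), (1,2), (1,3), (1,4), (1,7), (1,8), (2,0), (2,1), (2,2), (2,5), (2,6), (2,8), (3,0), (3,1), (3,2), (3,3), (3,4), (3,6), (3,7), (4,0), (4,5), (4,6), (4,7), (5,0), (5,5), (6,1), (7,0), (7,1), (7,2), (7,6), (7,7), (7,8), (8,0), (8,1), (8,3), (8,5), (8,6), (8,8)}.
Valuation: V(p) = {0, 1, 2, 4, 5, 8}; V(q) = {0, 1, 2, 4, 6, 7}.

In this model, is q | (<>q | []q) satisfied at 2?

Yes

At 2: q is true, <>q | []q is true, so q | (<>q | []q) is true.
  At 2: <>q is true, []q is false, so <>q | []q is true.
    At 2: <>q requires q at some successor in {0, 1, 2, 5, 6, 8}.
      q holds at 0, so <>q is true at 2.
    At 2: []q requires q at every successor {0, 1, 2, 5, 6, 8}.
      q fails at 5, so []q is false at 2.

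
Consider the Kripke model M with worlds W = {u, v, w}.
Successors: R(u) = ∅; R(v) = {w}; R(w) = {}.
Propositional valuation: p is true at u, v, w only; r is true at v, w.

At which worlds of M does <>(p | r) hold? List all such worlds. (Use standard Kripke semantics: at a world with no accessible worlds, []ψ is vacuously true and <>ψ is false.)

Let φ = <>(p | r). Evaluate φ at each world:
  u (successors ∅): φ is false.
  v (successors {w}): φ is true.
  w (successors ∅): φ is false.
For instance, at v:
  At v: <>(p | r) requires p | r at some successor in {w}.
    p | r holds at w, so <>(p | r) is true at v.
Satisfying worlds: {v}

v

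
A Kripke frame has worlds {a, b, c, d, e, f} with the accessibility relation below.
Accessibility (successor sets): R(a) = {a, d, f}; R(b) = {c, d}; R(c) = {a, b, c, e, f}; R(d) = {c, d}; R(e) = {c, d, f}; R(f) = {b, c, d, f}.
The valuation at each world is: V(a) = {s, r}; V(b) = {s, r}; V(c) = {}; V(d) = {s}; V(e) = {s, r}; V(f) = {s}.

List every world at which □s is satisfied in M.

a

Recall that □ψ holds at a world iff ψ holds at every accessible world, and ◇ψ holds iff ψ holds at some accessible world.
Let φ = □s. Evaluate φ at each world:
  a (successors {a, d, f}): φ is true.
  b (successors {c, d}): φ is false.
  c (successors {a, b, c, e, f}): φ is false.
  d (successors {c, d}): φ is false.
  e (successors {c, d, f}): φ is false.
  f (successors {b, c, d, f}): φ is false.
For instance, at b:
  At b: □s requires s at every successor {c, d}.
    s fails at c, so □s is false at b.
Satisfying worlds: {a}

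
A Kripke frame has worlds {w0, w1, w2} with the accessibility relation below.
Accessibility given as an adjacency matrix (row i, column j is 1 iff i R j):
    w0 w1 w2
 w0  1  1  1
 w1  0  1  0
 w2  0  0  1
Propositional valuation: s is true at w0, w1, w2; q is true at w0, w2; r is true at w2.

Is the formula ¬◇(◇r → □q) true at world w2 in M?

Recall that □ψ holds at a world iff ψ holds at every accessible world, and ◇ψ holds iff ψ holds at some accessible world.
At w2: ◇(◇r → □q) is true, so ¬◇(◇r → □q) is false.
  At w2: ◇(◇r → □q) requires ◇r → □q at some successor in {w2}.
    ◇r → □q holds at w2, so ◇(◇r → □q) is true at w2.
      At w2: ◇r is true, □q is true, so ◇r → □q is true.

No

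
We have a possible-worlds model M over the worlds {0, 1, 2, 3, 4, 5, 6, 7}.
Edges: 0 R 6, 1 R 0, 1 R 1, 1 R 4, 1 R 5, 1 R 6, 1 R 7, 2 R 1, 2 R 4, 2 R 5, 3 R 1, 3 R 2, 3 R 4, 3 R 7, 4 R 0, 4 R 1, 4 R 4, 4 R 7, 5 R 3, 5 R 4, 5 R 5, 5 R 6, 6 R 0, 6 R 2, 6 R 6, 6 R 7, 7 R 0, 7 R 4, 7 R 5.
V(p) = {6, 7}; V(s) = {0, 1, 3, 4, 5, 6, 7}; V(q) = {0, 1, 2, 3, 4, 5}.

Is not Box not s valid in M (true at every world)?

Let φ = not Box not s. Evaluate φ at each world:
  0 (successors {6}): φ is true.
  1 (successors {0, 1, 4, 5, 6, 7}): φ is true.
  2 (successors {1, 4, 5}): φ is true.
  3 (successors {1, 2, 4, 7}): φ is true.
  4 (successors {0, 1, 4, 7}): φ is true.
  5 (successors {3, 4, 5, 6}): φ is true.
  6 (successors {0, 2, 6, 7}): φ is true.
  7 (successors {0, 4, 5}): φ is true.
For instance, at 6:
  At 6: Box not s is false, so not Box not s is true.
    At 6: Box not s requires not s at every successor {0, 2, 6, 7}.
      not s fails at 0, so Box not s is false at 6.

Yes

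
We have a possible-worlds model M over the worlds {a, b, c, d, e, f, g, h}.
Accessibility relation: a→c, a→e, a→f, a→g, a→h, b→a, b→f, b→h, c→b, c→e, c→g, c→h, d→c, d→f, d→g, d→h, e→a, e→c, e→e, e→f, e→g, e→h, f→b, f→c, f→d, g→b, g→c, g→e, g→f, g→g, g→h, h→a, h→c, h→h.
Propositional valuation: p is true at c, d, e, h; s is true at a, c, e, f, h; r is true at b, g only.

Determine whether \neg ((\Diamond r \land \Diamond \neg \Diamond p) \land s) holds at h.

Yes

Recall that \Diamond ψ holds at a world iff ψ holds at some accessible world.
At h: (\Diamond r \land \Diamond \neg \Diamond p) \land s is false, so \neg ((\Diamond r \land \Diamond \neg \Diamond p) \land s) is true.
  At h: \Diamond r \land \Diamond \neg \Diamond p is false, s is true, so (\Diamond r \land \Diamond \neg \Diamond p) \land s is false.
    At h: \Diamond r is false, \Diamond \neg \Diamond p is false, so \Diamond r \land \Diamond \neg \Diamond p is false.
      At h: \Diamond r requires r at some successor in {a, c, h}.
        At a: r is false.
        At c: r is false.
        At h: r is false.
      So \Diamond r is false at h.
      At h: \Diamond \neg \Diamond p requires \neg \Diamond p at some successor in {a, c, h}.
        At a: \neg \Diamond p is false.
        At c: \neg \Diamond p is false.
        At h: \neg \Diamond p is false.
      So \Diamond \neg \Diamond p is false at h.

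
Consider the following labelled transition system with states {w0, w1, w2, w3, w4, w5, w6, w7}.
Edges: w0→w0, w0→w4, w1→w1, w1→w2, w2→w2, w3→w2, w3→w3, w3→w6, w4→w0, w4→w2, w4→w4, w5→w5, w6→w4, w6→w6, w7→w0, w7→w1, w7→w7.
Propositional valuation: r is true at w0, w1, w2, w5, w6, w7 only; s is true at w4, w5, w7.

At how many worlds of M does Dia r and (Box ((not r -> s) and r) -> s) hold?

Let φ = Dia r and (Box ((not r -> s) and r) -> s). Evaluate φ at each world:
  w0 (successors {w0, w4}): φ is true.
  w1 (successors {w1, w2}): φ is false.
  w2 (successors {w2}): φ is false.
  w3 (successors {w2, w3, w6}): φ is true.
  w4 (successors {w0, w2, w4}): φ is true.
  w5 (successors {w5}): φ is true.
  w6 (successors {w4, w6}): φ is true.
  w7 (successors {w0, w1, w7}): φ is true.
For instance, at w6:
  At w6: Dia r is true, Box ((not r -> s) and r) -> s is true, so Dia r and (Box ((not r -> s) and r) -> s) is true.
    At w6: Dia r requires r at some successor in {w4, w6}.
      r holds at w6, so Dia r is true at w6.
    At w6: Box ((not r -> s) and r) is false, s is false, so Box ((not r -> s) and r) -> s is true.
      At w6: Box ((not r -> s) and r) requires (not r -> s) and r at every successor {w4, w6}.
        (not r -> s) and r fails at w4, so Box ((not r -> s) and r) is false at w6.
Satisfying worlds: {w0, w3, w4, w5, w6, w7}

6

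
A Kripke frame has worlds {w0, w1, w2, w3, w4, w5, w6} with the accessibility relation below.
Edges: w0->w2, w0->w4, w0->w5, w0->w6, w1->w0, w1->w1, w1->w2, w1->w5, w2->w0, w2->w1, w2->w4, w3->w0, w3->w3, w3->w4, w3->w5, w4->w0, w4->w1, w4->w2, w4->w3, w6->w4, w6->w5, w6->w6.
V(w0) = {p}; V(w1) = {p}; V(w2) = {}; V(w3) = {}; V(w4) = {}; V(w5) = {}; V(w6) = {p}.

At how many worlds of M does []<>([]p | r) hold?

1

Recall that []ψ holds at a world iff ψ holds at every accessible world, and <>ψ holds iff ψ holds at some accessible world.
Let φ = []<>([]p | r). Evaluate φ at each world:
  w0 (successors {w2, w4, w5, w6}): φ is false.
  w1 (successors {w0, w1, w2, w5}): φ is false.
  w2 (successors {w0, w1, w4}): φ is false.
  w3 (successors {w0, w3, w4, w5}): φ is false.
  w4 (successors {w0, w1, w2, w3}): φ is false.
  w5 (successors ∅): φ is true.
  w6 (successors {w4, w5, w6}): φ is false.
For instance, at w1:
  At w1: []<>([]p | r) requires <>([]p | r) at every successor {w0, w1, w2, w5}.
    <>([]p | r) fails at w2, so []<>([]p | r) is false at w1.
      At w2: <>([]p | r) requires []p | r at some successor in {w0, w1, w4}.
        At w0: []p | r is false.
        At w1: []p | r is false.
        At w4: []p | r is false.
      So <>([]p | r) is false at w2.
Satisfying worlds: {w5}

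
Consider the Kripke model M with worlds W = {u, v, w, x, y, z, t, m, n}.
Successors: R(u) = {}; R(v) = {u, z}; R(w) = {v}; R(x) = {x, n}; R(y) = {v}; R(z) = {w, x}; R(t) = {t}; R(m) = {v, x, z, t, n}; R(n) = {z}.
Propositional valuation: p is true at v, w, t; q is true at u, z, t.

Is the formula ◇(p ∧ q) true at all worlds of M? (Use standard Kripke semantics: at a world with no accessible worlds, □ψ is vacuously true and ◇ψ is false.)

No

Let φ = ◇(p ∧ q). Evaluate φ at each world:
  u (successors ∅): φ is false.
  v (successors {u, z}): φ is false.
  w (successors {v}): φ is false.
  x (successors {x, n}): φ is false.
  y (successors {v}): φ is false.
  z (successors {w, x}): φ is false.
  t (successors {t}): φ is true.
  m (successors {v, x, z, t, n}): φ is true.
  n (successors {z}): φ is false.
Detail at u (counterexample):
  At u: no accessible worlds, so ◇(p ∧ q) is false.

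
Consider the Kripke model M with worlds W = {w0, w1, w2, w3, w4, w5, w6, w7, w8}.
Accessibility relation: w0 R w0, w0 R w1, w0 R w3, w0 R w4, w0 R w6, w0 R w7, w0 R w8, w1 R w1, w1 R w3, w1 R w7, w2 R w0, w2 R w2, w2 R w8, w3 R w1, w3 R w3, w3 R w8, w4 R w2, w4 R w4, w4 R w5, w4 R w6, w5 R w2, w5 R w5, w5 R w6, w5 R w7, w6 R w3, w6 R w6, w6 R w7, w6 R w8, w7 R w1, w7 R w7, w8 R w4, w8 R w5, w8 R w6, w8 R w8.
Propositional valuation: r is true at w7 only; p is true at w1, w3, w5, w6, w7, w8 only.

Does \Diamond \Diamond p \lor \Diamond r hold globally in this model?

Let φ = \Diamond \Diamond p \lor \Diamond r. Evaluate φ at each world:
  w0 (successors {w0, w1, w3, w4, w6, w7, w8}): φ is true.
  w1 (successors {w1, w3, w7}): φ is true.
  w2 (successors {w0, w2, w8}): φ is true.
  w3 (successors {w1, w3, w8}): φ is true.
  w4 (successors {w2, w4, w5, w6}): φ is true.
  w5 (successors {w2, w5, w6, w7}): φ is true.
  w6 (successors {w3, w6, w7, w8}): φ is true.
  w7 (successors {w1, w7}): φ is true.
  w8 (successors {w4, w5, w6, w8}): φ is true.
For instance, at w4:
  At w4: \Diamond \Diamond p is true, \Diamond r is false, so \Diamond \Diamond p \lor \Diamond r is true.
    At w4: \Diamond \Diamond p requires \Diamond p at some successor in {w2, w4, w5, w6}.
      \Diamond p holds at w2, so \Diamond \Diamond p is true at w4.
    At w4: \Diamond r requires r at some successor in {w2, w4, w5, w6}.
      At w2: r is false.
      At w4: r is false.
      At w5: r is false.
      At w6: r is false.
    So \Diamond r is false at w4.

Yes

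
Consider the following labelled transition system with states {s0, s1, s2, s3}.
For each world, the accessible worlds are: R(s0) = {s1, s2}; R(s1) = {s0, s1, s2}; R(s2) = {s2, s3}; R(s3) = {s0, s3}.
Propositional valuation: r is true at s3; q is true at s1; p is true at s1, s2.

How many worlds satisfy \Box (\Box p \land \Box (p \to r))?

0

Let φ = \Box (\Box p \land \Box (p \to r)). Evaluate φ at each world:
  s0 (successors {s1, s2}): φ is false.
  s1 (successors {s0, s1, s2}): φ is false.
  s2 (successors {s2, s3}): φ is false.
  s3 (successors {s0, s3}): φ is false.
For instance, at s2:
  At s2: \Box (\Box p \land \Box (p \to r)) requires \Box p \land \Box (p \to r) at every successor {s2, s3}.
    \Box p \land \Box (p \to r) fails at s2, so \Box (\Box p \land \Box (p \to r)) is false at s2.
      At s2: \Box p is false, \Box (p \to r) is false, so \Box p \land \Box (p \to r) is false.
Satisfying worlds: none.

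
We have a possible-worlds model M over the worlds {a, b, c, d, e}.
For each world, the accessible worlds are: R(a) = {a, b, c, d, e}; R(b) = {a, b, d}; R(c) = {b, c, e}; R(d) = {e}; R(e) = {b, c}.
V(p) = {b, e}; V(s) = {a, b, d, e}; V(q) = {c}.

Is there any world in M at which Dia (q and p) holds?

No

Let φ = Dia (q and p). Evaluate φ at each world:
  a (successors {a, b, c, d, e}): φ is false.
  b (successors {a, b, d}): φ is false.
  c (successors {b, c, e}): φ is false.
  d (successors {e}): φ is false.
  e (successors {b, c}): φ is false.
For instance, at a:
  At a: Dia (q and p) requires q and p at some successor in {a, b, c, d, e}.
    At a: q and p is false.
    At b: q and p is false.
    At c: q and p is false.
    At d: q and p is false.
    At e: q and p is false.
  So Dia (q and p) is false at a.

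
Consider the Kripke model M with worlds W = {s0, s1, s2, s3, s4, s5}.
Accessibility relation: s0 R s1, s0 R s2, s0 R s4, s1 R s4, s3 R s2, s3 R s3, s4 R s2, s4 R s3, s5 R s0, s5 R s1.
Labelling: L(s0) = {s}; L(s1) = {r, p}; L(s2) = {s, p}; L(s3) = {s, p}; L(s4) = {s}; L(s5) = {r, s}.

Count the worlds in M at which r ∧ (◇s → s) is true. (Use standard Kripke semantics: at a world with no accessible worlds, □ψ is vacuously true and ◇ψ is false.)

1

Let φ = r ∧ (◇s → s). Evaluate φ at each world:
  s0 (successors {s1, s2, s4}): φ is false.
  s1 (successors {s4}): φ is false.
  s2 (successors ∅): φ is false.
  s3 (successors {s2, s3}): φ is false.
  s4 (successors {s2, s3}): φ is false.
  s5 (successors {s0, s1}): φ is true.
For instance, at s3:
  At s3: r is false, ◇s → s is true, so r ∧ (◇s → s) is false.
    At s3: ◇s is true, s is true, so ◇s → s is true.
      At s3: ◇s requires s at some successor in {s2, s3}.
        s holds at s2, so ◇s is true at s3.
Satisfying worlds: {s5}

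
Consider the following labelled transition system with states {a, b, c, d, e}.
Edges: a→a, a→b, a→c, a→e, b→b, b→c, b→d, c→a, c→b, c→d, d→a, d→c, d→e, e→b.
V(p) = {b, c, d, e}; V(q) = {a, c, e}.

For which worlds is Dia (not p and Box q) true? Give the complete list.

none

Let φ = Dia (not p and Box q). Evaluate φ at each world:
  a (successors {a, b, c, e}): φ is false.
  b (successors {b, c, d}): φ is false.
  c (successors {a, b, d}): φ is false.
  d (successors {a, c, e}): φ is false.
  e (successors {b}): φ is false.
For instance, at e:
  At e: Dia (not p and Box q) requires not p and Box q at some successor in {b}.
    At b: not p and Box q is false.
  So Dia (not p and Box q) is false at e.
Satisfying worlds: none.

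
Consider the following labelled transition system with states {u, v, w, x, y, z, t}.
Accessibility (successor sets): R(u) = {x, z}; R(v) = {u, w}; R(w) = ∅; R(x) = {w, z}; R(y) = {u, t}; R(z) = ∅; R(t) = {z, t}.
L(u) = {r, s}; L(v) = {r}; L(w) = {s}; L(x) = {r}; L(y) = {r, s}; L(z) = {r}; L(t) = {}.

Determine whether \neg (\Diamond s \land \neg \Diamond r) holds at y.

Yes

At y: \Diamond s \land \neg \Diamond r is false, so \neg (\Diamond s \land \neg \Diamond r) is true.
  At y: \Diamond s is true, \neg \Diamond r is false, so \Diamond s \land \neg \Diamond r is false.
    At y: \Diamond s requires s at some successor in {u, t}.
      s holds at u, so \Diamond s is true at y.
    At y: \Diamond r is true, so \neg \Diamond r is false.
      At y: \Diamond r requires r at some successor in {u, t}.
        r holds at u, so \Diamond r is true at y.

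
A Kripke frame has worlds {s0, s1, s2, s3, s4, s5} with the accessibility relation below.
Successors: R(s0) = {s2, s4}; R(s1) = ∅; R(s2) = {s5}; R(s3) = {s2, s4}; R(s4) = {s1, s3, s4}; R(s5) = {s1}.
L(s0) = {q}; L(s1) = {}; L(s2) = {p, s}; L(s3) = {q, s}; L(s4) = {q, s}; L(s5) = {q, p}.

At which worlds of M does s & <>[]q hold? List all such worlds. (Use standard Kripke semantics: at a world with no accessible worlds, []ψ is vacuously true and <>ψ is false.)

s3, s4

Let φ = s & <>[]q. Evaluate φ at each world:
  s0 (successors {s2, s4}): φ is false.
  s1 (successors ∅): φ is false.
  s2 (successors {s5}): φ is false.
  s3 (successors {s2, s4}): φ is true.
  s4 (successors {s1, s3, s4}): φ is true.
  s5 (successors {s1}): φ is false.
For instance, at s3:
  At s3: s is true, <>[]q is true, so s & <>[]q is true.
    At s3: <>[]q requires []q at some successor in {s2, s4}.
      []q holds at s2, so <>[]q is true at s3.
Satisfying worlds: {s3, s4}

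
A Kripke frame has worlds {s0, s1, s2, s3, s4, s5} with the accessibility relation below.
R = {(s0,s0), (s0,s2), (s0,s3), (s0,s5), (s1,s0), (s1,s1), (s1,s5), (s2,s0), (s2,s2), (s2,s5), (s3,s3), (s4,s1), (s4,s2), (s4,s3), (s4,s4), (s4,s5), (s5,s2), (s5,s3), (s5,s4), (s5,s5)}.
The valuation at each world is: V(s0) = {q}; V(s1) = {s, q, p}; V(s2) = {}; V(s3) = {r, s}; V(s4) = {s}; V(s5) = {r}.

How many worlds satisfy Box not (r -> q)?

Recall that Box ψ holds at a world iff ψ holds at every accessible world, and Dia ψ holds iff ψ holds at some accessible world.
Let φ = Box not (r -> q). Evaluate φ at each world:
  s0 (successors {s0, s2, s3, s5}): φ is false.
  s1 (successors {s0, s1, s5}): φ is false.
  s2 (successors {s0, s2, s5}): φ is false.
  s3 (successors {s3}): φ is true.
  s4 (successors {s1, s2, s3, s4, s5}): φ is false.
  s5 (successors {s2, s3, s4, s5}): φ is false.
For instance, at s0:
  At s0: Box not (r -> q) requires not (r -> q) at every successor {s0, s2, s3, s5}.
    not (r -> q) fails at s0, so Box not (r -> q) is false at s0.
Satisfying worlds: {s3}

1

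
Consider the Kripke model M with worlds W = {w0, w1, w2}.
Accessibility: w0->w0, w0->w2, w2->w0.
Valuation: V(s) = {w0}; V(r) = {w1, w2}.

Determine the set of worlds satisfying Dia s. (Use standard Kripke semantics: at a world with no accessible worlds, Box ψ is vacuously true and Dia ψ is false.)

w0, w2

Recall that Dia ψ holds at a world iff ψ holds at some accessible world.
Let φ = Dia s. Evaluate φ at each world:
  w0 (successors {w0, w2}): φ is true.
  w1 (successors ∅): φ is false.
  w2 (successors {w0}): φ is true.
For instance, at w2:
  At w2: Dia s requires s at some successor in {w0}.
    s holds at w0, so Dia s is true at w2.
Satisfying worlds: {w0, w2}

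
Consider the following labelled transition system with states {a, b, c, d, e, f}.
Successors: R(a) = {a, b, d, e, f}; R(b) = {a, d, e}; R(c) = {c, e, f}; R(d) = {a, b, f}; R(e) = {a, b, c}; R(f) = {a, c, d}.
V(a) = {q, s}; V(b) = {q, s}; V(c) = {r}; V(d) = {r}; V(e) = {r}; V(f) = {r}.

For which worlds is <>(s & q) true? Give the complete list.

a, b, d, e, f

Let φ = <>(s & q). Evaluate φ at each world:
  a (successors {a, b, d, e, f}): φ is true.
  b (successors {a, d, e}): φ is true.
  c (successors {c, e, f}): φ is false.
  d (successors {a, b, f}): φ is true.
  e (successors {a, b, c}): φ is true.
  f (successors {a, c, d}): φ is true.
For instance, at b:
  At b: <>(s & q) requires s & q at some successor in {a, d, e}.
    s & q holds at a, so <>(s & q) is true at b.
Satisfying worlds: {a, b, d, e, f}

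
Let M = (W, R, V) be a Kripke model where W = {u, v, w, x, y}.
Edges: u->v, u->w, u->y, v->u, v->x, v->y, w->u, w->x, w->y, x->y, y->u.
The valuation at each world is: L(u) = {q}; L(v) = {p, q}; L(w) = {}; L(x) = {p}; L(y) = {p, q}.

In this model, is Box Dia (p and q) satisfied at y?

Recall that Box ψ holds at a world iff ψ holds at every accessible world, and Dia ψ holds iff ψ holds at some accessible world.
At y: Box Dia (p and q) requires Dia (p and q) at every successor {u}.
    At u: Dia (p and q) requires p and q at some successor in {v, w, y}.
      p and q holds at v, so Dia (p and q) is true at u.
So Box Dia (p and q) is true at y.

Yes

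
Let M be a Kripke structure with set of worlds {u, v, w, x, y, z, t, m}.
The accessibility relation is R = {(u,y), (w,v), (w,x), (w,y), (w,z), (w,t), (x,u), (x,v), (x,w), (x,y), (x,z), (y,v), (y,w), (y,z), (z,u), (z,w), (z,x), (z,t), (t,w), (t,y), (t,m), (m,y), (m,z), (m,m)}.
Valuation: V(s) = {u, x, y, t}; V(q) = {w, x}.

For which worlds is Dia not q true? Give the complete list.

Let φ = Dia not q. Evaluate φ at each world:
  u (successors {y}): φ is true.
  v (successors ∅): φ is false.
  w (successors {v, x, y, z, t}): φ is true.
  x (successors {u, v, w, y, z}): φ is true.
  y (successors {v, w, z}): φ is true.
  z (successors {u, w, x, t}): φ is true.
  t (successors {w, y, m}): φ is true.
  m (successors {y, z, m}): φ is true.
For instance, at m:
  At m: Dia not q requires not q at some successor in {y, z, m}.
    not q holds at y, so Dia not q is true at m.
Satisfying worlds: {u, w, x, y, z, t, m}

u, w, x, y, z, t, m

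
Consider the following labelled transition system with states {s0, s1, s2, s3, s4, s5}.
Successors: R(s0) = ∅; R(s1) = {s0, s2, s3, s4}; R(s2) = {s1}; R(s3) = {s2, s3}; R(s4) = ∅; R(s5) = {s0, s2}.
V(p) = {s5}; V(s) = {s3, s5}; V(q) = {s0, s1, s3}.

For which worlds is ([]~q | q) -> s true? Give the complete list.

s2, s3, s5

Recall that []ψ holds at a world iff ψ holds at every accessible world, and <>ψ holds iff ψ holds at some accessible world.
Let φ = ([]~q | q) -> s. Evaluate φ at each world:
  s0 (successors ∅): φ is false.
  s1 (successors {s0, s2, s3, s4}): φ is false.
  s2 (successors {s1}): φ is true.
  s3 (successors {s2, s3}): φ is true.
  s4 (successors ∅): φ is false.
  s5 (successors {s0, s2}): φ is true.
For instance, at s5:
  At s5: []~q | q is false, s is true, so ([]~q | q) -> s is true.
    At s5: []~q is false, q is false, so []~q | q is false.
      At s5: []~q requires ~q at every successor {s0, s2}.
        ~q fails at s0, so []~q is false at s5.
Satisfying worlds: {s2, s3, s5}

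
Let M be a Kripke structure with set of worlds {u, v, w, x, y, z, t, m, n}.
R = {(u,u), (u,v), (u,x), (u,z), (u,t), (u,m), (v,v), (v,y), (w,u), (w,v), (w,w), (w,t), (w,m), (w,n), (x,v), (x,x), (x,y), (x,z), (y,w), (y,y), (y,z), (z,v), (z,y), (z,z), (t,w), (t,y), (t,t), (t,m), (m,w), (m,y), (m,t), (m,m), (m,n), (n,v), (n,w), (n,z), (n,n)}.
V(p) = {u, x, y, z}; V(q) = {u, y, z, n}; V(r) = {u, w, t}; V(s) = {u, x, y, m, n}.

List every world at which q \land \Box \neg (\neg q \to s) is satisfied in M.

Let φ = q \land \Box \neg (\neg q \to s). Evaluate φ at each world:
  u (successors {u, v, x, z, t, m}): φ is false.
  v (successors {v, y}): φ is false.
  w (successors {u, v, w, t, m, n}): φ is false.
  x (successors {v, x, y, z}): φ is false.
  y (successors {w, y, z}): φ is false.
  z (successors {v, y, z}): φ is false.
  t (successors {w, y, t, m}): φ is false.
  m (successors {w, y, t, m, n}): φ is false.
  n (successors {v, w, z, n}): φ is false.
For instance, at w:
  At w: q is false, \Box \neg (\neg q \to s) is false, so q \land \Box \neg (\neg q \to s) is false.
    At w: \Box \neg (\neg q \to s) requires \neg (\neg q \to s) at every successor {u, v, w, t, m, n}.
      \neg (\neg q \to s) fails at u, so \Box \neg (\neg q \to s) is false at w.
Satisfying worlds: none.

none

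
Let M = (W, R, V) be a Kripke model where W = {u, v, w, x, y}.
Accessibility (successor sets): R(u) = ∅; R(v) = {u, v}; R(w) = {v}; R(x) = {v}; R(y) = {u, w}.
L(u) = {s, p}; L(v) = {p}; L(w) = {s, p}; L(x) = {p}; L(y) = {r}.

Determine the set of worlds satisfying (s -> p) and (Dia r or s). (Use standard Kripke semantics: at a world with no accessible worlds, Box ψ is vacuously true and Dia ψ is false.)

u, w

Let φ = (s -> p) and (Dia r or s). Evaluate φ at each world:
  u (successors ∅): φ is true.
  v (successors {u, v}): φ is false.
  w (successors {v}): φ is true.
  x (successors {v}): φ is false.
  y (successors {u, w}): φ is false.
For instance, at y:
  At y: s -> p is true, Dia r or s is false, so (s -> p) and (Dia r or s) is false.
    At y: Dia r is false, s is false, so Dia r or s is false.
      At y: Dia r requires r at some successor in {u, w}.
        At u: r is false.
        At w: r is false.
      So Dia r is false at y.
Satisfying worlds: {u, w}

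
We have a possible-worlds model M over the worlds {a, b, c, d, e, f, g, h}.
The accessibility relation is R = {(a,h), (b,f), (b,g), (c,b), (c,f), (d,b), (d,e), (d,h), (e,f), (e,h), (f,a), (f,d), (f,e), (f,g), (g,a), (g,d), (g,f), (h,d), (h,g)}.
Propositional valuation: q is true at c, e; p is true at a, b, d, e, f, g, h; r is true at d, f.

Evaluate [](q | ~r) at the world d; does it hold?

Yes

At d: [](q | ~r) requires q | ~r at every successor {b, e, h}.
  At b: q | ~r is true.
  At e: q | ~r is true.
  At h: q | ~r is true.
So [](q | ~r) is true at d.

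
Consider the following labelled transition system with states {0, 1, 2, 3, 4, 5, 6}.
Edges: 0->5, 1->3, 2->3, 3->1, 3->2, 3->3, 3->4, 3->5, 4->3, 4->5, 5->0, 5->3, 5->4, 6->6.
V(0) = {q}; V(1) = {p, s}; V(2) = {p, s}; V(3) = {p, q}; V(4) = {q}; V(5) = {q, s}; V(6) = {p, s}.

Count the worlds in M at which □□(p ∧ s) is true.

Recall that □ψ holds at a world iff ψ holds at every accessible world, and ◇ψ holds iff ψ holds at some accessible world.
Let φ = □□(p ∧ s). Evaluate φ at each world:
  0 (successors {5}): φ is false.
  1 (successors {3}): φ is false.
  2 (successors {3}): φ is false.
  3 (successors {1, 2, 3, 4, 5}): φ is false.
  4 (successors {3, 5}): φ is false.
  5 (successors {0, 3, 4}): φ is false.
  6 (successors {6}): φ is true.
For instance, at 2:
  At 2: □□(p ∧ s) requires □(p ∧ s) at every successor {3}.
    □(p ∧ s) fails at 3, so □□(p ∧ s) is false at 2.
      At 3: □(p ∧ s) requires p ∧ s at every successor {1, 2, 3, 4, 5}.
        p ∧ s fails at 3, so □(p ∧ s) is false at 3.
Satisfying worlds: {6}

1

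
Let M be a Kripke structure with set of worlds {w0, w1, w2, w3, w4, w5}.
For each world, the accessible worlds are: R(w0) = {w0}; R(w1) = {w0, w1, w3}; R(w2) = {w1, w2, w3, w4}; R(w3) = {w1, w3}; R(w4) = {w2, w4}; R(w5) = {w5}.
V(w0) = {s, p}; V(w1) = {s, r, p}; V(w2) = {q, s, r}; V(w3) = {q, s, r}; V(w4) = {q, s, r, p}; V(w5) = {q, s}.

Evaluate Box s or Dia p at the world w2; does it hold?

At w2: Box s is true, Dia p is true, so Box s or Dia p is true.
  At w2: Box s requires s at every successor {w1, w2, w3, w4}.
    At w1: s is true.
    At w2: s is true.
    At w3: s is true.
    At w4: s is true.
  So Box s is true at w2.
  At w2: Dia p requires p at some successor in {w1, w2, w3, w4}.
    p holds at w1, so Dia p is true at w2.

Yes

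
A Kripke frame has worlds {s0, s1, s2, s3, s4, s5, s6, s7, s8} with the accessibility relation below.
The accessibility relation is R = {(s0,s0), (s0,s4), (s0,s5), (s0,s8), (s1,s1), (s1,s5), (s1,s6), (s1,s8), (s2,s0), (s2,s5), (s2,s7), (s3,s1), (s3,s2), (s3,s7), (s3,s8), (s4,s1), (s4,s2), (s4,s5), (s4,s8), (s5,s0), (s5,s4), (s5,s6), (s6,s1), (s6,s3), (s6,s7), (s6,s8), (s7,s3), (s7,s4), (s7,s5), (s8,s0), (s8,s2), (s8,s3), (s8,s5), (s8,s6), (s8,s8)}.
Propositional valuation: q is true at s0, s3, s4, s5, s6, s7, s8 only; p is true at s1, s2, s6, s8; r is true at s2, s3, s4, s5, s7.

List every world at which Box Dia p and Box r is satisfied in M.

s7

Let φ = Box Dia p and Box r. Evaluate φ at each world:
  s0 (successors {s0, s4, s5, s8}): φ is false.
  s1 (successors {s1, s5, s6, s8}): φ is false.
  s2 (successors {s0, s5, s7}): φ is false.
  s3 (successors {s1, s2, s7, s8}): φ is false.
  s4 (successors {s1, s2, s5, s8}): φ is false.
  s5 (successors {s0, s4, s6}): φ is false.
  s6 (successors {s1, s3, s7, s8}): φ is false.
  s7 (successors {s3, s4, s5}): φ is true.
  s8 (successors {s0, s2, s3, s5, s6, s8}): φ is false.
For instance, at s8:
  At s8: Box Dia p is false, Box r is false, so Box Dia p and Box r is false.
    At s8: Box Dia p requires Dia p at every successor {s0, s2, s3, s5, s6, s8}.
      Dia p fails at s2, so Box Dia p is false at s8.
    At s8: Box r requires r at every successor {s0, s2, s3, s5, s6, s8}.
      r fails at s0, so Box r is false at s8.
Satisfying worlds: {s7}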